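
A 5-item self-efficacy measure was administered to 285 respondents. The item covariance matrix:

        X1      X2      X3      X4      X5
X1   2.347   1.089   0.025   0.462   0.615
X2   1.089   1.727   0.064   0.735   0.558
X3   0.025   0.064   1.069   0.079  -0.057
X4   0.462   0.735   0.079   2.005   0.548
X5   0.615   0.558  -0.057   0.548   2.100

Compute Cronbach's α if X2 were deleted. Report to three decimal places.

Remaining items: X1, X3, X4, X5 (k = 4).
Σσᵢ² = 2.347 + 1.069 + 2.005 + 2.100 = 7.521
total variance = 7.521 + 2 × 1.672 = 10.865
α (item deleted) = (4/3)·(1 − 7.521/10.865) = 0.410

α = 0.410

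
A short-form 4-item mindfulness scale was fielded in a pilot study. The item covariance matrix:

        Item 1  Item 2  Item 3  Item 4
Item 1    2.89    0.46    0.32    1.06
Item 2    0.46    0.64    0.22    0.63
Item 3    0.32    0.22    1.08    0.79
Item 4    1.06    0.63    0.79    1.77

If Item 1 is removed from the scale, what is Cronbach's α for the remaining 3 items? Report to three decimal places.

α = 0.727

Remaining items: Item 2, Item 3, Item 4 (k = 3).
Σσᵢ² = 0.64 + 1.08 + 1.77 = 3.49
σ²_total = 3.49 + 2 × 1.64 = 6.77
α (item deleted) = (3/2)·(1 − 3.49/6.77) = 0.727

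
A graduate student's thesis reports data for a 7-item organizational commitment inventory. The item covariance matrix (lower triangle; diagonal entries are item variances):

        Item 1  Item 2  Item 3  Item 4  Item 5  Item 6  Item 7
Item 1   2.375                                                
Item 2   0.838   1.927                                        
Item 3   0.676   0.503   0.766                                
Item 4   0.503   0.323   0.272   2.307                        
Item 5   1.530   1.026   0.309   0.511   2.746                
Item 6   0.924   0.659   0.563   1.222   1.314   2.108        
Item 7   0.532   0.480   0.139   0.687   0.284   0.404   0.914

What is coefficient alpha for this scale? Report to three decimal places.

sum of item variances = 2.375 + 1.927 + 0.766 + 2.307 + 2.746 + 2.108 + 0.914 = 13.143
Sum of the distinct covariances = 13.699
σ²_total = 13.143 + 2 × 13.699 = 40.541
α = (k/(k−1))·(1 − sum of item variances/σ²_total) = (7/6)·(1 − 13.143/40.541) = 0.788

coefficient alpha = 0.788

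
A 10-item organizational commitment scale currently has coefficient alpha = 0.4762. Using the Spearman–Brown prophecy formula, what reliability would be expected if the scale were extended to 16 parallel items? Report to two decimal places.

predicted reliability = 0.59

Length factor m = 16/10 = 1.6000
α' = m·α / (1 + (m−1)·α)
   = 16/10 × 0.4762 / (1 + (16/10 − 1) × 0.4762)
   = 0.7619 / 1.2857 = 0.59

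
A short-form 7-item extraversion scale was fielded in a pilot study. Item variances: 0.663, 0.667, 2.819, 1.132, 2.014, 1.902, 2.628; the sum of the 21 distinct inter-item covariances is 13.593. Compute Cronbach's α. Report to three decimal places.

Cronbach's α = 0.813

sum of item variances = 0.663 + 0.667 + 2.819 + 1.132 + 2.014 + 1.902 + 2.628 = 11.825
Sum of distinct covariances = 13.593
σ²_total = sum of item variances + 2·Σcov = 11.825 + 2 × 13.593 = 39.011
α = (7/6)·(1 − 11.825/39.011) = 0.813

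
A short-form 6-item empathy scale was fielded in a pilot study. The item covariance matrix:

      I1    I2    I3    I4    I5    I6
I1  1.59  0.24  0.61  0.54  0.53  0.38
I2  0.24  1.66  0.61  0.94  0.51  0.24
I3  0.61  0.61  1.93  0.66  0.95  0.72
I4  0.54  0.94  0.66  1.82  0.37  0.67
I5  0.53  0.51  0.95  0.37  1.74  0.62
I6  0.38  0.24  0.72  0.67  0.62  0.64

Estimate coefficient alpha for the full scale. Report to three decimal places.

ΣVar(i) = 1.59 + 1.66 + 1.93 + 1.82 + 1.74 + 0.64 = 9.38
Sum of the distinct covariances = 8.59
Var(T) = 9.38 + 2 × 8.59 = 26.56
α = (k/(k−1))·(1 − ΣVar(i)/Var(T)) = (6/5)·(1 − 9.38/26.56) = 0.776

coefficient alpha = 0.776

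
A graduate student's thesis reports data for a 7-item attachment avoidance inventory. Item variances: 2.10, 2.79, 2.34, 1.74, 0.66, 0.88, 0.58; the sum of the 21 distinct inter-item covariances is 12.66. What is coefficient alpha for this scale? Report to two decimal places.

α = 0.81

sum of item variances = 2.10 + 2.79 + 2.34 + 1.74 + 0.66 + 0.88 + 0.58 = 11.09
Sum of distinct covariances = 12.66
σ²_total = sum of item variances + 2·Σcov = 11.09 + 2 × 12.66 = 36.41
α = (7/6)·(1 − 11.09/36.41) = 0.81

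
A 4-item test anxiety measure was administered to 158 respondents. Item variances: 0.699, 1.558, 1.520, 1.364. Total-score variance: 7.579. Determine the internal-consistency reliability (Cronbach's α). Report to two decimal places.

Cronbach's α = 0.43

ΣVar(i) = 0.699 + 1.558 + 1.520 + 1.364 = 5.141
α = (k/(k−1))·(1 − ΣVar(i)/total variance) = (4/3)·(1 − 5.141/7.579) = 0.43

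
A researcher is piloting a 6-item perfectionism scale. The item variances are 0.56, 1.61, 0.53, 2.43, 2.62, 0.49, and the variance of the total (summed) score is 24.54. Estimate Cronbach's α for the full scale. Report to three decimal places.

ΣVar(i) = 0.56 + 1.61 + 0.53 + 2.43 + 2.62 + 0.49 = 8.24
α = (k/(k−1))·(1 − ΣVar(i)/total variance) = (6/5)·(1 − 8.24/24.54) = 0.797

Cronbach's α = 0.797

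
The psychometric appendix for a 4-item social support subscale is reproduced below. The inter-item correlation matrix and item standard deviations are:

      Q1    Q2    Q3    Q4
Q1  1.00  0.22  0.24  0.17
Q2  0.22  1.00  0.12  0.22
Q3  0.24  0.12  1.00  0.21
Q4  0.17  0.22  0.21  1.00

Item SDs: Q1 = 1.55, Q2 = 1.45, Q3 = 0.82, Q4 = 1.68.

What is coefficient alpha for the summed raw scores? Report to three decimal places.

Σσ²ᵢ = 1.55² + 1.45² + 0.82² + 1.68² = 7.9998
Covariances σ_ij = r_ij · s_i · s_j:
  σ(Q1,Q2) = 0.22 × 1.55 × 1.45 = 0.4945
  σ(Q1,Q3) = 0.24 × 1.55 × 0.82 = 0.3050
  σ(Q1,Q4) = 0.17 × 1.55 × 1.68 = 0.4427
  σ(Q2,Q3) = 0.12 × 1.45 × 0.82 = 0.1427
  σ(Q2,Q4) = 0.22 × 1.45 × 1.68 = 0.5359
  σ(Q3,Q4) = 0.21 × 0.82 × 1.68 = 0.2893
σ²_T = Σσ²ᵢ + 2·Σσ_ij = 7.9998 + 2 × 2.2101 = 12.4200
α = (4/3)·(1 − 7.9998/12.4200) = 0.475

α = 0.475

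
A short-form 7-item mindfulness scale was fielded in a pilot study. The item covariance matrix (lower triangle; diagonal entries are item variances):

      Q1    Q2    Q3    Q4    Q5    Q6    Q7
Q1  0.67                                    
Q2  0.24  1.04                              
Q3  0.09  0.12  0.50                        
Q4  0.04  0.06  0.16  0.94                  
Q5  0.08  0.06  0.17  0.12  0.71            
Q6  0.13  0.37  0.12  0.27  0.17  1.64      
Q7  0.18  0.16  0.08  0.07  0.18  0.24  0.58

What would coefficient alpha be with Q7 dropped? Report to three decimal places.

Remaining items: Q1, Q2, Q3, Q4, Q5, Q6 (k = 6).
ΣVar(i) = 0.67 + 1.04 + 0.50 + 0.94 + 0.71 + 1.64 = 5.50
σ²_T = 5.50 + 2 × 2.20 = 9.90
α (item deleted) = (6/5)·(1 − 5.50/9.90) = 0.533

α = 0.533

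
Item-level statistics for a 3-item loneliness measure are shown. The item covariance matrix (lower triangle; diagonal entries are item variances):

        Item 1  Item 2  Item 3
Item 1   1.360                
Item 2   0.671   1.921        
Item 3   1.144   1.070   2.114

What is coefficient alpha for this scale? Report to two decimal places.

Σσᵢ² = 1.360 + 1.921 + 2.114 = 5.395
Sum of the distinct covariances = 2.885
total variance = 5.395 + 2 × 2.885 = 11.165
α = (k/(k−1))·(1 − Σσᵢ²/total variance) = (3/2)·(1 − 5.395/11.165) = 0.78

α = 0.78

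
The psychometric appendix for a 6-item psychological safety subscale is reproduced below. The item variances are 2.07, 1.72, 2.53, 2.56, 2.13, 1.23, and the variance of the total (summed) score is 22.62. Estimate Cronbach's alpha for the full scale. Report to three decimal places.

α = 0.551

ΣVar(i) = 2.07 + 1.72 + 2.53 + 2.56 + 2.13 + 1.23 = 12.24
α = (k/(k−1))·(1 − ΣVar(i)/Var(T)) = (6/5)·(1 − 12.24/22.62) = 0.551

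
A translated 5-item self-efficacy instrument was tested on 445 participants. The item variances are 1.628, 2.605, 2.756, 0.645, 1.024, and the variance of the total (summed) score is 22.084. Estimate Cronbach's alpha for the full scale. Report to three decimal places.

Cronbach's alpha = 0.760

sum of item variances = 1.628 + 2.605 + 2.756 + 0.645 + 1.024 = 8.658
α = (k/(k−1))·(1 − sum of item variances/σ²_total) = (5/4)·(1 − 8.658/22.084) = 0.760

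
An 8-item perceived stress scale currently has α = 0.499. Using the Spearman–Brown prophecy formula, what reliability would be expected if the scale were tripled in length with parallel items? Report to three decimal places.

Length factor m = 3
α' = m·α / (1 + (m−1)·α)
   = 3 × 0.499 / (1 + (3 − 1) × 0.499)
   = 1.4970 / 1.9980 = 0.749

predicted reliability = 0.749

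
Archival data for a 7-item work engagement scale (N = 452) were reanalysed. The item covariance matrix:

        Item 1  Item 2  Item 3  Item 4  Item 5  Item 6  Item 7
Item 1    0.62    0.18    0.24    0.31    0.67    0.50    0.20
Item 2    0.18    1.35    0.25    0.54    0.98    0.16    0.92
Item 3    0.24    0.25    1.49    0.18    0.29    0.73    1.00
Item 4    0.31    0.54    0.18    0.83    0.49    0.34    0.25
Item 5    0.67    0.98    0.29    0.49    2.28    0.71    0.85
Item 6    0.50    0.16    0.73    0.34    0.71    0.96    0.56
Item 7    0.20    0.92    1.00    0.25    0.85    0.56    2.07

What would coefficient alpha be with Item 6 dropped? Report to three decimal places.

α = 0.756

Remaining items: Item 1, Item 2, Item 3, Item 4, Item 5, Item 7 (k = 6).
Σσᵢ² = 0.62 + 1.35 + 1.49 + 0.83 + 2.28 + 2.07 = 8.64
σ²_total = 8.64 + 2 × 7.35 = 23.34
α (item deleted) = (6/5)·(1 − 8.64/23.34) = 0.756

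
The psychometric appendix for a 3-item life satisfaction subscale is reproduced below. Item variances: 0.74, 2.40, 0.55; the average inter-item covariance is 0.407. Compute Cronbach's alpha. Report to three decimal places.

Cronbach's alpha = 0.597

Σσᵢ² = 0.74 + 2.40 + 0.55 = 3.69
Sum of the 3 distinct covariances = 3 × 0.407 = 1.221
total variance = Σσᵢ² + 2·Σcov = 3.69 + 2 × 1.221 = 6.132
α = (3/2)·(1 − 3.69/6.132) = 0.597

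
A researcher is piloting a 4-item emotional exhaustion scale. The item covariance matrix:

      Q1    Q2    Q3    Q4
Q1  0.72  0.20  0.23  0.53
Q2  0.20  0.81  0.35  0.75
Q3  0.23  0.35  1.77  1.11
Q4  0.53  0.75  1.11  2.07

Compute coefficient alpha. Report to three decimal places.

α = 0.722

ΣVar(i) = 0.72 + 0.81 + 1.77 + 2.07 = 5.37
Σ_{i<j} σ_ij = 3.17
σ²_T = 5.37 + 2 × 3.17 = 11.71
α = (k/(k−1))·(1 − ΣVar(i)/σ²_T) = (4/3)·(1 − 5.37/11.71) = 0.722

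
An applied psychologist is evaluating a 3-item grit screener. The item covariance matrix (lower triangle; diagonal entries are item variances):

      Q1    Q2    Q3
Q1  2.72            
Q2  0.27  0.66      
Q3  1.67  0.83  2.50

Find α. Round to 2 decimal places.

α = 0.73

sum of item variances = 2.72 + 0.66 + 2.50 = 5.88
Sum of the distinct covariances = 2.77
Var(T) = 5.88 + 2 × 2.77 = 11.42
α = (k/(k−1))·(1 − sum of item variances/Var(T)) = (3/2)·(1 − 5.88/11.42) = 0.73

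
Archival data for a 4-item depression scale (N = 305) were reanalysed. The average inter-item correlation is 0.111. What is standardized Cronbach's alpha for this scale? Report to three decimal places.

standardized Cronbach's alpha = 0.333

Standardized α = k·r̄ / (1 + (k−1)·r̄) = 4 × 0.111 / (1 + 3 × 0.111)
  = 0.4440 / 1.3330 = 0.333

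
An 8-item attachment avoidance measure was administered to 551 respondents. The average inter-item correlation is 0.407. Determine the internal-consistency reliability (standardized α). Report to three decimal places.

Standardized α = k·r̄ / (1 + (k−1)·r̄) = 8 × 0.407 / (1 + 7 × 0.407)
  = 3.2560 / 3.8490 = 0.846

standardized α = 0.846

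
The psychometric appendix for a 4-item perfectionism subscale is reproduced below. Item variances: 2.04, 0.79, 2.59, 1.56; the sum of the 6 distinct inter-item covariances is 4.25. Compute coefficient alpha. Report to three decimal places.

Σσ²ᵢ = 2.04 + 0.79 + 2.59 + 1.56 = 6.98
Sum of distinct covariances = 4.25
total variance = Σσ²ᵢ + 2·Σcov = 6.98 + 2 × 4.25 = 15.48
α = (4/3)·(1 − 6.98/15.48) = 0.732

α = 0.732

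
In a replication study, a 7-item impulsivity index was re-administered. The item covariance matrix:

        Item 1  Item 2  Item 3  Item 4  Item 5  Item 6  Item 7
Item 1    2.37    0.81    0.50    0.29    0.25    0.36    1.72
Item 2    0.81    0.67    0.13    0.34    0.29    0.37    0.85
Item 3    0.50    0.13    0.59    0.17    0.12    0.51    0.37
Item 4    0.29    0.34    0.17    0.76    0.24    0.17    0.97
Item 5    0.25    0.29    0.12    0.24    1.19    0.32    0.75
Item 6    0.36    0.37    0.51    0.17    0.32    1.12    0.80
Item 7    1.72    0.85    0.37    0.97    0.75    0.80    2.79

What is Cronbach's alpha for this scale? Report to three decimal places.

Cronbach's alpha = 0.799

Σσ²ᵢ = 2.37 + 0.67 + 0.59 + 0.76 + 1.19 + 1.12 + 2.79 = 9.49
Sum of off-diagonal covariances = 10.33
Var(T) = 9.49 + 2 × 10.33 = 30.15
α = (k/(k−1))·(1 − Σσ²ᵢ/Var(T)) = (7/6)·(1 − 9.49/30.15) = 0.799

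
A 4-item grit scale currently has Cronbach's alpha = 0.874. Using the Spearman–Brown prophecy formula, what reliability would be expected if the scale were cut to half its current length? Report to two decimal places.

Length factor m = 1/2
α' = m·α / (1 − (1−m)·α)
   = 1/2 × 0.874 / (1 − (1 − 1/2) × 0.874)
   = 0.4370 / 0.5630 = 0.78

predicted reliability = 0.78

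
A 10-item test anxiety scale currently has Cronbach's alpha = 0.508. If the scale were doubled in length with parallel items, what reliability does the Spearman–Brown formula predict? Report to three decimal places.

Length factor m = 2
α' = m·α / (1 + (m−1)·α)
   = 2 × 0.508 / (1 + (2 − 1) × 0.508)
   = 1.0160 / 1.5080 = 0.674

predicted reliability = 0.674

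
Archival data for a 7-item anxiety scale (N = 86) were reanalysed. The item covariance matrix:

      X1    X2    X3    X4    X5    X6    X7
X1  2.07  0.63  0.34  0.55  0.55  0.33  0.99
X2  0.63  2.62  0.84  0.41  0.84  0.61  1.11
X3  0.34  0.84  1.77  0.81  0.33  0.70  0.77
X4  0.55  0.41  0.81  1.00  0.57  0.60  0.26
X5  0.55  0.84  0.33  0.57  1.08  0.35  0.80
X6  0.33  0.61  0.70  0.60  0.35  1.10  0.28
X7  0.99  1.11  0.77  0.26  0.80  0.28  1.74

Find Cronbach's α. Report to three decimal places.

sum of item variances = 2.07 + 2.62 + 1.77 + 1.00 + 1.08 + 1.10 + 1.74 = 11.38
Sum of off-diagonal covariances = 12.67
σ²_total = 11.38 + 2 × 12.67 = 36.72
α = (k/(k−1))·(1 − sum of item variances/σ²_total) = (7/6)·(1 − 11.38/36.72) = 0.805

Cronbach's α = 0.805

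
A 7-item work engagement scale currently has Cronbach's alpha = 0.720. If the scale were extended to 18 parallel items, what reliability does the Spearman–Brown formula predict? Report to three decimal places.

Length factor m = 18/7 = 2.5714
α' = m·α / (1 + (m−1)·α)
   = 18/7 × 0.720 / (1 + (18/7 − 1) × 0.720)
   = 1.8514 / 2.1314 = 0.869

predicted reliability = 0.869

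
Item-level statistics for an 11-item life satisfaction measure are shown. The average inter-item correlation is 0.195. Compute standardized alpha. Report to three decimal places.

α = 0.727

Standardized α = k·r̄ / (1 + (k−1)·r̄) = 11 × 0.195 / (1 + 10 × 0.195)
  = 2.1450 / 2.9500 = 0.727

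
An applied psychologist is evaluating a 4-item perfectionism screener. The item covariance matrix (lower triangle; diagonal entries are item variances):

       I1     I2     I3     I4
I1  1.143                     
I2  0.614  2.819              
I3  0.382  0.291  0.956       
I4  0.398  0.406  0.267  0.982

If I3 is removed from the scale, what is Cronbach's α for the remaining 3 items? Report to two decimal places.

Remaining items: I1, I2, I4 (k = 3).
Σσ²ᵢ = 1.143 + 2.819 + 0.982 = 4.944
Var(T) = 4.944 + 2 × 1.418 = 7.780
α (item deleted) = (3/2)·(1 − 4.944/7.780) = 0.55

Cronbach's α = 0.55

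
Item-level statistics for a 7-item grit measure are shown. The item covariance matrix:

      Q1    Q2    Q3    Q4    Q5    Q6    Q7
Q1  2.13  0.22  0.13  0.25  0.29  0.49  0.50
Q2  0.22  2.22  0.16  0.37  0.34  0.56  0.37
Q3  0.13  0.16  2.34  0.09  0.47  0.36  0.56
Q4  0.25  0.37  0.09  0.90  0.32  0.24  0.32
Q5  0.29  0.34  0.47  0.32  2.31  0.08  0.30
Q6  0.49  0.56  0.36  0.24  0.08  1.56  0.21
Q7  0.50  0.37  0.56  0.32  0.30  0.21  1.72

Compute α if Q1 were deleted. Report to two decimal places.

α = 0.55

Remaining items: Q2, Q3, Q4, Q5, Q6, Q7 (k = 6).
Σσ²ᵢ = 2.22 + 2.34 + 0.90 + 2.31 + 1.56 + 1.72 = 11.05
σ²_total = 11.05 + 2 × 4.75 = 20.55
α (item deleted) = (6/5)·(1 − 11.05/20.55) = 0.55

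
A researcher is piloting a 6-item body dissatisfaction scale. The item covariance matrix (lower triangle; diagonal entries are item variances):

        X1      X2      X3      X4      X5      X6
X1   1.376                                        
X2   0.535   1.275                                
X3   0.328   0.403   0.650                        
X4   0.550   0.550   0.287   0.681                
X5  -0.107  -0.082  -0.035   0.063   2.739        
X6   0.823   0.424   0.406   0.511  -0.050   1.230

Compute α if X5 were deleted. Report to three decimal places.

α = 0.811

Remaining items: X1, X2, X3, X4, X6 (k = 5).
ΣVar(i) = 1.376 + 1.275 + 0.650 + 0.681 + 1.230 = 5.212
σ²_total = 5.212 + 2 × 4.817 = 14.846
α (item deleted) = (5/4)·(1 − 5.212/14.846) = 0.811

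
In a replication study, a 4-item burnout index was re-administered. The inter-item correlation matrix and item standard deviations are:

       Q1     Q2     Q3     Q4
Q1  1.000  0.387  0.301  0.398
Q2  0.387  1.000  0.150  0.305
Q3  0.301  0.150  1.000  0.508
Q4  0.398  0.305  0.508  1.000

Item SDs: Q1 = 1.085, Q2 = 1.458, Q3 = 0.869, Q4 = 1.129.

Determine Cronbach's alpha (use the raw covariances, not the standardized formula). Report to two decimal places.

Σσ²ᵢ = 1.085² + 1.458² + 0.869² + 1.129² = 5.3328
Covariances σ_ij = r_ij · s_i · s_j:
  σ(Q1,Q2) = 0.387 × 1.085 × 1.458 = 0.6122
  σ(Q1,Q3) = 0.301 × 1.085 × 0.869 = 0.2838
  σ(Q1,Q4) = 0.398 × 1.085 × 1.129 = 0.4875
  σ(Q2,Q3) = 0.150 × 1.458 × 0.869 = 0.1901
  σ(Q2,Q4) = 0.305 × 1.458 × 1.129 = 0.5021
  σ(Q3,Q4) = 0.508 × 0.869 × 1.129 = 0.4984
σ²_T = Σσ²ᵢ + 2·Σσ_ij = 5.3328 + 2 × 2.5741 = 10.4810
α = (4/3)·(1 − 5.3328/10.4810) = 0.65

Cronbach's alpha = 0.65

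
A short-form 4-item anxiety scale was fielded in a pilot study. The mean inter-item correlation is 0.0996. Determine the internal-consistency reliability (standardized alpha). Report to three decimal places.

Standardized α = k·r̄ / (1 + (k−1)·r̄) = 4 × 0.0996 / (1 + 3 × 0.0996)
  = 0.3984 / 1.2988 = 0.307

α = 0.307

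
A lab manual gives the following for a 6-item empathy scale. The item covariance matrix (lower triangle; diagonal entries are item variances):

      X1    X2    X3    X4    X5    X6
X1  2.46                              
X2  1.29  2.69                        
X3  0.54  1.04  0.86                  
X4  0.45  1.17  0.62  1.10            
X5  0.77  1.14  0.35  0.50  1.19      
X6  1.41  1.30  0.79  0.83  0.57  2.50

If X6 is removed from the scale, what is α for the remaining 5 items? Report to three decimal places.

α = 0.818

Remaining items: X1, X2, X3, X4, X5 (k = 5).
ΣVar(i) = 2.46 + 2.69 + 0.86 + 1.10 + 1.19 = 8.30
Var(T) = 8.30 + 2 × 7.87 = 24.04
α (item deleted) = (5/4)·(1 − 8.30/24.04) = 0.818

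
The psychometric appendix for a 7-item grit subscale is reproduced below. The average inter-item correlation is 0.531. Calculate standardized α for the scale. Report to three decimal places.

Standardized α = k·r̄ / (1 + (k−1)·r̄) = 7 × 0.531 / (1 + 6 × 0.531)
  = 3.7170 / 4.1860 = 0.888

α = 0.888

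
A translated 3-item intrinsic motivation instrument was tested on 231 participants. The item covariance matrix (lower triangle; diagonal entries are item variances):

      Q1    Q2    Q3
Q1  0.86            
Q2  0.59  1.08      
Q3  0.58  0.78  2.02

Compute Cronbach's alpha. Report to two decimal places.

Cronbach's alpha = 0.74

sum of item variances = 0.86 + 1.08 + 2.02 = 3.96
Sum of the distinct covariances = 1.95
σ²_T = 3.96 + 2 × 1.95 = 7.86
α = (k/(k−1))·(1 − sum of item variances/σ²_T) = (3/2)·(1 − 3.96/7.86) = 0.74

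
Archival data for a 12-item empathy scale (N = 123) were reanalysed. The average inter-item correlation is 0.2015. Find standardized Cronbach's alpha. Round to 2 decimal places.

Standardized α = k·r̄ / (1 + (k−1)·r̄) = 12 × 0.2015 / (1 + 11 × 0.2015)
  = 2.4180 / 3.2165 = 0.75

standardized Cronbach's alpha = 0.75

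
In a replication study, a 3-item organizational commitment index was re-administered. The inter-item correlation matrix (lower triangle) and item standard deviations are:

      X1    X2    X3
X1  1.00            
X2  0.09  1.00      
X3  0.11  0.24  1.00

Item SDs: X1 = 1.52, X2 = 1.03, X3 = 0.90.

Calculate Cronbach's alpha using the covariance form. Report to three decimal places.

Cronbach's alpha = 0.296

Σσ²ᵢ = 1.52² + 1.03² + 0.90² = 4.1813
Covariances σ_ij = r_ij · s_i · s_j:
  σ(X1,X2) = 0.09 × 1.52 × 1.03 = 0.1409
  σ(X1,X3) = 0.11 × 1.52 × 0.90 = 0.1505
  σ(X2,X3) = 0.24 × 1.03 × 0.90 = 0.2225
σ²_T = Σσ²ᵢ + 2·Σσ_ij = 4.1813 + 2 × 0.5139 = 5.2091
α = (3/2)·(1 − 4.1813/5.2091) = 0.296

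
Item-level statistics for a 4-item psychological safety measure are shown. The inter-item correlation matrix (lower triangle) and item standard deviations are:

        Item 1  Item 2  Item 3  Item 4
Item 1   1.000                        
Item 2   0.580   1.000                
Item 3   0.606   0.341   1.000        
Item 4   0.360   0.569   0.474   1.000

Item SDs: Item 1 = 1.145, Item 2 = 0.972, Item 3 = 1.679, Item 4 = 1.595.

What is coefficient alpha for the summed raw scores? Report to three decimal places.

Σσ²ᵢ = 1.145² + 0.972² + 1.679² + 1.595² = 7.6189
Covariances σ_ij = r_ij · s_i · s_j:
  σ(Item 1,Item 2) = 0.580 × 1.145 × 0.972 = 0.6455
  σ(Item 1,Item 3) = 0.606 × 1.145 × 1.679 = 1.1650
  σ(Item 1,Item 4) = 0.360 × 1.145 × 1.595 = 0.6575
  σ(Item 2,Item 3) = 0.341 × 0.972 × 1.679 = 0.5565
  σ(Item 2,Item 4) = 0.569 × 0.972 × 1.595 = 0.8821
  σ(Item 3,Item 4) = 0.474 × 1.679 × 1.595 = 1.2694
σ²_T = Σσ²ᵢ + 2·Σσ_ij = 7.6189 + 2 × 5.1760 = 17.9709
α = (4/3)·(1 − 7.6189/17.9709) = 0.768

α = 0.768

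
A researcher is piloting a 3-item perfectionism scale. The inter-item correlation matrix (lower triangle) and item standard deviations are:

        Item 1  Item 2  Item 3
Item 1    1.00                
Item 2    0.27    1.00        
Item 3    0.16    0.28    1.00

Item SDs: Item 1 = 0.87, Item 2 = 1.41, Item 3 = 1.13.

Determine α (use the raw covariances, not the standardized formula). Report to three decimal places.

α = 0.476

Σσ²ᵢ = 0.87² + 1.41² + 1.13² = 4.0219
Covariances σ_ij = r_ij · s_i · s_j:
  σ(Item 1,Item 2) = 0.27 × 0.87 × 1.41 = 0.3312
  σ(Item 1,Item 3) = 0.16 × 0.87 × 1.13 = 0.1573
  σ(Item 2,Item 3) = 0.28 × 1.41 × 1.13 = 0.4461
σ²_T = Σσ²ᵢ + 2·Σσ_ij = 4.0219 + 2 × 0.9346 = 5.8911
α = (3/2)·(1 − 4.0219/5.8911) = 0.476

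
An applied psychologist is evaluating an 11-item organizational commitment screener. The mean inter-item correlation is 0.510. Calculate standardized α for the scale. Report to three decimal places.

standardized α = 0.920

Standardized α = k·r̄ / (1 + (k−1)·r̄) = 11 × 0.510 / (1 + 10 × 0.510)
  = 5.6100 / 6.1000 = 0.920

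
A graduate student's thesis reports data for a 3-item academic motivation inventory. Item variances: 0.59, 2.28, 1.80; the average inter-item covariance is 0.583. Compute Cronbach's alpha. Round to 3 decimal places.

α = 0.642

Σσᵢ² = 0.59 + 2.28 + 1.80 = 4.67
Sum of the 3 distinct covariances = 3 × 0.583 = 1.749
total variance = Σσᵢ² + 2·Σcov = 4.67 + 2 × 1.749 = 8.168
α = (3/2)·(1 − 4.67/8.168) = 0.642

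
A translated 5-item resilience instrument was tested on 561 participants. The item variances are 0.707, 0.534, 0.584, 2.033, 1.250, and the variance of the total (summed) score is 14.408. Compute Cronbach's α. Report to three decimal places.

sum of item variances = 0.707 + 0.534 + 0.584 + 2.033 + 1.250 = 5.108
α = (k/(k−1))·(1 − sum of item variances/total variance) = (5/4)·(1 − 5.108/14.408) = 0.807

α = 0.807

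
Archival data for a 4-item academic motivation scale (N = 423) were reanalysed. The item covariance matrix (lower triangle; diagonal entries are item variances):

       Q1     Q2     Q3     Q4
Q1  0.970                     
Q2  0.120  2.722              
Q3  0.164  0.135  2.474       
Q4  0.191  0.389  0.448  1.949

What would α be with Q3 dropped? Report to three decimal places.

α = 0.298

Remaining items: Q1, Q2, Q4 (k = 3).
ΣVar(i) = 0.970 + 2.722 + 1.949 = 5.641
total variance = 5.641 + 2 × 0.700 = 7.041
α (item deleted) = (3/2)·(1 − 5.641/7.041) = 0.298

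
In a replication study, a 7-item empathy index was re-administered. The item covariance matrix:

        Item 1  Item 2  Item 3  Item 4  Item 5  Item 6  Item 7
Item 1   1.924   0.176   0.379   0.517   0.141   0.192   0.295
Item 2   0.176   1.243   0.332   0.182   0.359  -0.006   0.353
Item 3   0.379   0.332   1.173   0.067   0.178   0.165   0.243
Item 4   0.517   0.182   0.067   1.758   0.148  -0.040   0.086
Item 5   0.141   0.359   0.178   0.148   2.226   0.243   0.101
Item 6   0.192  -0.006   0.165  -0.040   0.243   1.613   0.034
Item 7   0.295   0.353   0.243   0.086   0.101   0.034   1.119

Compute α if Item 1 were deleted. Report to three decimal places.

Remaining items: Item 2, Item 3, Item 4, Item 5, Item 6, Item 7 (k = 6).
Σσᵢ² = 1.243 + 1.173 + 1.758 + 2.226 + 1.613 + 1.119 = 9.132
total variance = 9.132 + 2 × 2.445 = 14.022
α (item deleted) = (6/5)·(1 − 9.132/14.022) = 0.418

α = 0.418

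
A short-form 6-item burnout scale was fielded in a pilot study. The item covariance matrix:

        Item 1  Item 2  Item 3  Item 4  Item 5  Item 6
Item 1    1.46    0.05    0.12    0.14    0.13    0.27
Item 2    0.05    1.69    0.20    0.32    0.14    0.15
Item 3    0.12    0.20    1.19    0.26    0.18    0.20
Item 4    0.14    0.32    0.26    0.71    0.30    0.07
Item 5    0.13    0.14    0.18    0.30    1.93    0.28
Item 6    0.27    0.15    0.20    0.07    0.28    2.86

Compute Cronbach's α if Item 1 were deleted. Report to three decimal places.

Remaining items: Item 2, Item 3, Item 4, Item 5, Item 6 (k = 5).
ΣVar(i) = 1.69 + 1.19 + 0.71 + 1.93 + 2.86 = 8.38
σ²_total = 8.38 + 2 × 2.10 = 12.58
α (item deleted) = (5/4)·(1 − 8.38/12.58) = 0.417

α = 0.417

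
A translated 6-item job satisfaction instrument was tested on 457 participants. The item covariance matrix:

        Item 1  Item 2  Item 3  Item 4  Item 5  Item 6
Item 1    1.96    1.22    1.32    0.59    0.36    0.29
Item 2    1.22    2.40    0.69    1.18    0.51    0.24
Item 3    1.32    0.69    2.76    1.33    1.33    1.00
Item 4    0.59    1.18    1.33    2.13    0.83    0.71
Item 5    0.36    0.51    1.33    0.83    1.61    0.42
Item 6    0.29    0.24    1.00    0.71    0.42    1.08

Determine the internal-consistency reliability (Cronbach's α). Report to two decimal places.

Cronbach's α = 0.80

ΣVar(i) = 1.96 + 2.40 + 2.76 + 2.13 + 1.61 + 1.08 = 11.94
Sum of off-diagonal covariances = 12.02
σ²_total = 11.94 + 2 × 12.02 = 35.98
α = (k/(k−1))·(1 − ΣVar(i)/σ²_total) = (6/5)·(1 − 11.94/35.98) = 0.80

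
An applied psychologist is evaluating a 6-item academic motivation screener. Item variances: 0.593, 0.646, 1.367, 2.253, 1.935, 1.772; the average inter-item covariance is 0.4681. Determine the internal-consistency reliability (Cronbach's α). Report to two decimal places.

sum of item variances = 0.593 + 0.646 + 1.367 + 2.253 + 1.935 + 1.772 = 8.566
Sum of the 15 distinct covariances = 15 × 0.4681 = 7.0215
σ²_total = sum of item variances + 2·Σcov = 8.566 + 2 × 7.0215 = 22.6090
α = (6/5)·(1 − 8.566/22.6090) = 0.75

Cronbach's α = 0.75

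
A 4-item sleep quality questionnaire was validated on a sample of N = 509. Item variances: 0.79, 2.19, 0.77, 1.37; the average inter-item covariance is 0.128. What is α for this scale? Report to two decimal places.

α = 0.31

sum of item variances = 0.79 + 2.19 + 0.77 + 1.37 = 5.12
Sum of the 6 distinct covariances = 6 × 0.128 = 0.768
σ²_total = sum of item variances + 2·Σcov = 5.12 + 2 × 0.768 = 6.656
α = (4/3)·(1 − 5.12/6.656) = 0.31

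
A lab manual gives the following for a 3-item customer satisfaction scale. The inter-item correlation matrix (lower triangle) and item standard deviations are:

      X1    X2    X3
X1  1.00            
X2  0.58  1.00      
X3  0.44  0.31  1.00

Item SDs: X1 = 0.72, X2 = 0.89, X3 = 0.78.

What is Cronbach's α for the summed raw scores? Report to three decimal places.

α = 0.698

Σσ²ᵢ = 0.72² + 0.89² + 0.78² = 1.9189
Covariances σ_ij = r_ij · s_i · s_j:
  σ(X1,X2) = 0.58 × 0.72 × 0.89 = 0.3717
  σ(X1,X3) = 0.44 × 0.72 × 0.78 = 0.2471
  σ(X2,X3) = 0.31 × 0.89 × 0.78 = 0.2152
σ²_T = Σσ²ᵢ + 2·Σσ_ij = 1.9189 + 2 × 0.8340 = 3.5869
α = (3/2)·(1 − 1.9189/3.5869) = 0.698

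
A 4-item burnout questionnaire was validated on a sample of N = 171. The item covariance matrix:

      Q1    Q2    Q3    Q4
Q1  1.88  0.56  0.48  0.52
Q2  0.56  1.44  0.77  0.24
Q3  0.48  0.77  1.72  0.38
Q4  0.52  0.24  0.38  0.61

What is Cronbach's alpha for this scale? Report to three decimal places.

Σσ²ᵢ = 1.88 + 1.44 + 1.72 + 0.61 = 5.65
Sum of off-diagonal covariances = 2.95
σ²_total = 5.65 + 2 × 2.95 = 11.55
α = (k/(k−1))·(1 − Σσ²ᵢ/σ²_total) = (4/3)·(1 − 5.65/11.55) = 0.681

Cronbach's alpha = 0.681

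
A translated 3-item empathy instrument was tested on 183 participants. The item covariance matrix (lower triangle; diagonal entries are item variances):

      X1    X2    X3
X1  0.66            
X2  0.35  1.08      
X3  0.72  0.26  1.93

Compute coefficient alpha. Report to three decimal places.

α = 0.630

sum of item variances = 0.66 + 1.08 + 1.93 = 3.67
Sum of the distinct covariances = 1.33
σ²_T = 3.67 + 2 × 1.33 = 6.33
α = (k/(k−1))·(1 − sum of item variances/σ²_T) = (3/2)·(1 − 3.67/6.33) = 0.630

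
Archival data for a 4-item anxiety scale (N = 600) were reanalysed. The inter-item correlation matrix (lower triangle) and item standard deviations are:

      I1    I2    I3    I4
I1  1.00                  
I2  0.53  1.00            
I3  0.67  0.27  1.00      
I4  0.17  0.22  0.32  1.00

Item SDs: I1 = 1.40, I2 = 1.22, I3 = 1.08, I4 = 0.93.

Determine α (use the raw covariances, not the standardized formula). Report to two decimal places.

Σσ²ᵢ = 1.40² + 1.22² + 1.08² + 0.93² = 5.4797
Covariances σ_ij = r_ij · s_i · s_j:
  σ(I1,I2) = 0.53 × 1.40 × 1.22 = 0.9052
  σ(I1,I3) = 0.67 × 1.40 × 1.08 = 1.0130
  σ(I1,I4) = 0.17 × 1.40 × 0.93 = 0.2213
  σ(I2,I3) = 0.27 × 1.22 × 1.08 = 0.3558
  σ(I2,I4) = 0.22 × 1.22 × 0.93 = 0.2496
  σ(I3,I4) = 0.32 × 1.08 × 0.93 = 0.3214
σ²_T = Σσ²ᵢ + 2·Σσ_ij = 5.4797 + 2 × 3.0663 = 11.6123
α = (4/3)·(1 − 5.4797/11.6123) = 0.70

α = 0.70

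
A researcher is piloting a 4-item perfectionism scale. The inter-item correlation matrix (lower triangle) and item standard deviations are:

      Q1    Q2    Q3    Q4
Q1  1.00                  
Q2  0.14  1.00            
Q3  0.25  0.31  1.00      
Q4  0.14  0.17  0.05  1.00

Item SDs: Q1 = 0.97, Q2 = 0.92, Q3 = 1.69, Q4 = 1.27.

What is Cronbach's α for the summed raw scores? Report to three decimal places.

α = 0.431

Σσ²ᵢ = 0.97² + 0.92² + 1.69² + 1.27² = 6.2563
Covariances σ_ij = r_ij · s_i · s_j:
  σ(Q1,Q2) = 0.14 × 0.97 × 0.92 = 0.1249
  σ(Q1,Q3) = 0.25 × 0.97 × 1.69 = 0.4098
  σ(Q1,Q4) = 0.14 × 0.97 × 1.27 = 0.1725
  σ(Q2,Q3) = 0.31 × 0.92 × 1.69 = 0.4820
  σ(Q2,Q4) = 0.17 × 0.92 × 1.27 = 0.1986
  σ(Q3,Q4) = 0.05 × 1.69 × 1.27 = 0.1073
σ²_T = Σσ²ᵢ + 2·Σσ_ij = 6.2563 + 2 × 1.4951 = 9.2465
α = (4/3)·(1 − 6.2563/9.2465) = 0.431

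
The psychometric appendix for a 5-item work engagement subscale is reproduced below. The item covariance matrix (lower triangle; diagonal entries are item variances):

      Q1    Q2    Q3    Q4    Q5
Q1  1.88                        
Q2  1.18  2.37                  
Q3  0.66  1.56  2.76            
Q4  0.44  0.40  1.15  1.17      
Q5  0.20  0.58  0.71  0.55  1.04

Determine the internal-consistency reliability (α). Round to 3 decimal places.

ΣVar(i) = 1.88 + 2.37 + 2.76 + 1.17 + 1.04 = 9.22
Sum of the distinct covariances = 7.43
σ²_total = 9.22 + 2 × 7.43 = 24.08
α = (k/(k−1))·(1 − ΣVar(i)/σ²_total) = (5/4)·(1 − 9.22/24.08) = 0.771

α = 0.771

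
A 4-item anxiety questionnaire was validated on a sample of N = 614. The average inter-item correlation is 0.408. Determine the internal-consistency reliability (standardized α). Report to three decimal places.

Standardized α = k·r̄ / (1 + (k−1)·r̄) = 4 × 0.408 / (1 + 3 × 0.408)
  = 1.6320 / 2.2240 = 0.734

standardized α = 0.734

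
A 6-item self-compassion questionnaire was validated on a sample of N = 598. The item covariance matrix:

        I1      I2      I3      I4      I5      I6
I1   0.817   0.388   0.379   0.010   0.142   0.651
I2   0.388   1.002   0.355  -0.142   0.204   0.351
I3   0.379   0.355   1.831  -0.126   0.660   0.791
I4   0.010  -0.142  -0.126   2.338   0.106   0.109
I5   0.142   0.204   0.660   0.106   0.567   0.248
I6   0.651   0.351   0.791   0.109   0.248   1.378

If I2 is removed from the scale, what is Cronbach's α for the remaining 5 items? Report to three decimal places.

α = 0.577

Remaining items: I1, I3, I4, I5, I6 (k = 5).
Σσ²ᵢ = 0.817 + 1.831 + 2.338 + 0.567 + 1.378 = 6.931
σ²_T = 6.931 + 2 × 2.970 = 12.871
α (item deleted) = (5/4)·(1 − 6.931/12.871) = 0.577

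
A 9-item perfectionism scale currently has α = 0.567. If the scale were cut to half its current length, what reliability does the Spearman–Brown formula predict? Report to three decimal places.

Length factor m = 1/2
α' = m·α / (1 − (1−m)·α)
   = 1/2 × 0.567 / (1 − (1 − 1/2) × 0.567)
   = 0.2835 / 0.7165 = 0.396

predicted reliability = 0.396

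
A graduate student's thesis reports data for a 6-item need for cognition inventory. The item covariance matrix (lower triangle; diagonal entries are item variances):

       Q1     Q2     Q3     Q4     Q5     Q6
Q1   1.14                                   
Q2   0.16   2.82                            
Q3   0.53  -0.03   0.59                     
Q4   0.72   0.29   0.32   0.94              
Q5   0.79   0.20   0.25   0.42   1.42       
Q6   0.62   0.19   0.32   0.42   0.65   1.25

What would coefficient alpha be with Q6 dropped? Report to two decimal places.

Remaining items: Q1, Q2, Q3, Q4, Q5 (k = 5).
Σσ²ᵢ = 1.14 + 2.82 + 0.59 + 0.94 + 1.42 = 6.91
σ²_T = 6.91 + 2 × 3.65 = 14.21
α (item deleted) = (5/4)·(1 − 6.91/14.21) = 0.64

coefficient alpha = 0.64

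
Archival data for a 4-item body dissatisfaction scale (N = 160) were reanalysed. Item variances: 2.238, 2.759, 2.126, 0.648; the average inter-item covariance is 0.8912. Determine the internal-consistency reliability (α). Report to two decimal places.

ΣVar(i) = 2.238 + 2.759 + 2.126 + 0.648 = 7.771
Sum of the 6 distinct covariances = 6 × 0.8912 = 5.3472
σ²_total = ΣVar(i) + 2·Σcov = 7.771 + 2 × 5.3472 = 18.4654
α = (4/3)·(1 − 7.771/18.4654) = 0.77

α = 0.77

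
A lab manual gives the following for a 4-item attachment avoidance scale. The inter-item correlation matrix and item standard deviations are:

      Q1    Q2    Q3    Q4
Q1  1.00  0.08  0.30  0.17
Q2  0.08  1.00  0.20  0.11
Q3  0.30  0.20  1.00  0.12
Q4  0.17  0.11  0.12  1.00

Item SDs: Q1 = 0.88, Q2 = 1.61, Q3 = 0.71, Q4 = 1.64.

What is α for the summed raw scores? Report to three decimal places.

Σσ²ᵢ = 0.88² + 1.61² + 0.71² + 1.64² = 6.5602
Covariances σ_ij = r_ij · s_i · s_j:
  σ(Q1,Q2) = 0.08 × 0.88 × 1.61 = 0.1133
  σ(Q1,Q3) = 0.30 × 0.88 × 0.71 = 0.1874
  σ(Q1,Q4) = 0.17 × 0.88 × 1.64 = 0.2453
  σ(Q2,Q3) = 0.20 × 1.61 × 0.71 = 0.2286
  σ(Q2,Q4) = 0.11 × 1.61 × 1.64 = 0.2904
  σ(Q3,Q4) = 0.12 × 0.71 × 1.64 = 0.1397
σ²_T = Σσ²ᵢ + 2·Σσ_ij = 6.5602 + 2 × 1.2047 = 8.9696
α = (4/3)·(1 − 6.5602/8.9696) = 0.358

α = 0.358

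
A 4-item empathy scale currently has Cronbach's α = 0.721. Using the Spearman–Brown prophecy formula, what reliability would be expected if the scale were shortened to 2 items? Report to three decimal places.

predicted reliability = 0.564

Length factor m = 2/4 = 0.5000
α' = m·α / (1 − (1−m)·α)
   = 2/4 × 0.721 / (1 − (1 − 2/4) × 0.721)
   = 0.3605 / 0.6395 = 0.564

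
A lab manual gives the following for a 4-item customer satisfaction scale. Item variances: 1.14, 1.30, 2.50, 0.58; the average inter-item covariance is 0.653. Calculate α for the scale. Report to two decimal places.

sum of item variances = 1.14 + 1.30 + 2.50 + 0.58 = 5.52
Sum of the 6 distinct covariances = 6 × 0.653 = 3.918
total variance = sum of item variances + 2·Σcov = 5.52 + 2 × 3.918 = 13.356
α = (4/3)·(1 − 5.52/13.356) = 0.78

α = 0.78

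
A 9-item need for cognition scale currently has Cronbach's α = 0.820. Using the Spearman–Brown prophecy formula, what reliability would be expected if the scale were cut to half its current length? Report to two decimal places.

predicted reliability = 0.69

Length factor m = 1/2
α' = m·α / (1 − (1−m)·α)
   = 1/2 × 0.820 / (1 − (1 − 1/2) × 0.820)
   = 0.4100 / 0.5900 = 0.69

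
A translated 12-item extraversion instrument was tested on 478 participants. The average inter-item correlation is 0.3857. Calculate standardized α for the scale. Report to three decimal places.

Standardized α = k·r̄ / (1 + (k−1)·r̄) = 12 × 0.3857 / (1 + 11 × 0.3857)
  = 4.6284 / 5.2427 = 0.883

α = 0.883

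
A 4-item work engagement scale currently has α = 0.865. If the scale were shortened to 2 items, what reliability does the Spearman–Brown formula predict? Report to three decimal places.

predicted reliability = 0.762

Length factor m = 2/4 = 0.5000
α' = m·α / (1 − (1−m)·α)
   = 2/4 × 0.865 / (1 − (1 − 2/4) × 0.865)
   = 0.4325 / 0.5675 = 0.762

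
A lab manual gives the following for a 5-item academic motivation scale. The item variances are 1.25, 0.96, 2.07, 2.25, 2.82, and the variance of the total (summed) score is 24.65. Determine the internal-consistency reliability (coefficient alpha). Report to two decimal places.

Σσᵢ² = 1.25 + 0.96 + 2.07 + 2.25 + 2.82 = 9.35
α = (k/(k−1))·(1 − Σσᵢ²/σ²_total) = (5/4)·(1 − 9.35/24.65) = 0.78

α = 0.78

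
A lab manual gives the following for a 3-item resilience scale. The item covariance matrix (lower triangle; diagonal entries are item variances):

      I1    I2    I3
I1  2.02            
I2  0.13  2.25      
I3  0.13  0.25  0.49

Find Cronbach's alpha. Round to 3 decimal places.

Σσ²ᵢ = 2.02 + 2.25 + 0.49 = 4.76
Sum of the distinct covariances = 0.51
σ²_total = 4.76 + 2 × 0.51 = 5.78
α = (k/(k−1))·(1 − Σσ²ᵢ/σ²_total) = (3/2)·(1 − 4.76/5.78) = 0.265

Cronbach's alpha = 0.265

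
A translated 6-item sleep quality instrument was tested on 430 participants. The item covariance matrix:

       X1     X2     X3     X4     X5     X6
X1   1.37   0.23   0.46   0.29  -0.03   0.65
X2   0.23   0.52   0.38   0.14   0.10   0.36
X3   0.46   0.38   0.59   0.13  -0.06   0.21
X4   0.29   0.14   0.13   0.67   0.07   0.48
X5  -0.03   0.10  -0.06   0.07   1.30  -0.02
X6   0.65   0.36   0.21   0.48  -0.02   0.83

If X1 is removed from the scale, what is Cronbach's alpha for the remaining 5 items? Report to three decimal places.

α = 0.597

Remaining items: X2, X3, X4, X5, X6 (k = 5).
Σσᵢ² = 0.52 + 0.59 + 0.67 + 1.30 + 0.83 = 3.91
σ²_total = 3.91 + 2 × 1.79 = 7.49
α (item deleted) = (5/4)·(1 − 3.91/7.49) = 0.597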